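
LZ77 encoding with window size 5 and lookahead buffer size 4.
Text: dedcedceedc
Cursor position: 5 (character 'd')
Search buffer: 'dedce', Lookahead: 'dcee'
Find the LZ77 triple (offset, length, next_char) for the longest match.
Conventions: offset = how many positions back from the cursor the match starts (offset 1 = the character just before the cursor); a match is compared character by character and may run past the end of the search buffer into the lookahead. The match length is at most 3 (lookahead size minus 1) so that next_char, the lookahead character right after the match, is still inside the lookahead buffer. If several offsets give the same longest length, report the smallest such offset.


Try each offset into the search buffer:
  offset=1 (pos 4, char 'e'): match length 0
  offset=2 (pos 3, char 'c'): match length 0
  offset=3 (pos 2, char 'd'): match length 3
  offset=4 (pos 1, char 'e'): match length 0
  offset=5 (pos 0, char 'd'): match length 1
Longest match has length 3 at offset 3.
next_char = character at position 5 + 3 = 8 -> 'e'

Best match: offset=3, length=3 (matching 'dce' starting at position 2)
LZ77 triple: (3, 3, 'e')


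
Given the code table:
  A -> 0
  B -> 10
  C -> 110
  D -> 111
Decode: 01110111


Decoding:
0 -> A
111 -> D
0 -> A
111 -> D


Result: ADAD


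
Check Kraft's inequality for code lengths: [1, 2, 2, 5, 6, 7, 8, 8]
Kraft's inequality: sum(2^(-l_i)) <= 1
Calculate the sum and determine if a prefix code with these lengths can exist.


Sum = 2^(-1) + 2^(-2) + 2^(-2) + 2^(-5) + 2^(-6) + 2^(-7) + 2^(-8) + 2^(-8)
    = 0.5 + 0.25 + 0.25 + 0.03125 + 0.015625 + 0.0078125 + 0.00390625 + 0.00390625
    = 272/256 = 1.0625
Since 1.0625 > 1, Kraft's inequality is NOT satisfied.
A prefix code with these lengths CANNOT exist.

Kraft sum = 1.0625. Not satisfied.


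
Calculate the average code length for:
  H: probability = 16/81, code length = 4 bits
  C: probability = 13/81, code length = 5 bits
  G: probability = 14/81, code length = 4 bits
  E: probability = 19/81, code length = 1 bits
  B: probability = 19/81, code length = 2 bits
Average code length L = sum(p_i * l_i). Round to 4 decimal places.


Weighted contributions p_i * l_i:
  H: (16/81) * 4 = 64/81
  C: (13/81) * 5 = 65/81
  G: (14/81) * 4 = 56/81
  E: (19/81) * 1 = 19/81
  B: (19/81) * 2 = 38/81
Sum = (64 + 65 + 56 + 19 + 38)/81 = 242/81

L = 242/81 = 2.9877 bits/symbol


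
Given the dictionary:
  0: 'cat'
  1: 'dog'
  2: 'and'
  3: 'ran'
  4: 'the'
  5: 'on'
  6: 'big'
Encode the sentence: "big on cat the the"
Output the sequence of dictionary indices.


Look up each word in the dictionary:
  'big' -> 6
  'on' -> 5
  'cat' -> 0
  'the' -> 4
  'the' -> 4

Encoded: [6, 5, 0, 4, 4]


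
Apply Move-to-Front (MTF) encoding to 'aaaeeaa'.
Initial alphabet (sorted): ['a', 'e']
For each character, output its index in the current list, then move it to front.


MTF encoding:
'a': index 0 in ['a', 'e'] -> ['a', 'e']
'a': index 0 in ['a', 'e'] -> ['a', 'e']
'a': index 0 in ['a', 'e'] -> ['a', 'e']
'e': index 1 in ['a', 'e'] -> ['e', 'a']
'e': index 0 in ['e', 'a'] -> ['e', 'a']
'a': index 1 in ['e', 'a'] -> ['a', 'e']
'a': index 0 in ['a', 'e'] -> ['a', 'e']


Output: [0, 0, 0, 1, 0, 1, 0]


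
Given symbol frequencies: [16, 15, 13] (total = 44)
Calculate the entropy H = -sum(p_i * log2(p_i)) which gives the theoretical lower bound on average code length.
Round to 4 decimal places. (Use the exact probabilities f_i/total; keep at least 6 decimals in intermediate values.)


Per-symbol terms -p_i * log2(p_i) with p_i = f_i/44:
  p = 16/44 = 0.363636: log2(p) = -1.459432, -p*log2(p) = 0.530702
  p = 15/44 = 0.340909: log2(p) = -1.552541, -p*log2(p) = 0.529275
  p = 13/44 = 0.295455: log2(p) = -1.758992, -p*log2(p) = 0.519702
H = 0.530702 + 0.529275 + 0.519702 = 1.579679

H = 1.5797 bits/symbol


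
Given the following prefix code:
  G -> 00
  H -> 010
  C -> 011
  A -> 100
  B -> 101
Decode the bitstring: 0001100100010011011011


Decoding step by step:
Bits 00 -> G
Bits 011 -> C
Bits 00 -> G
Bits 100 -> A
Bits 010 -> H
Bits 011 -> C
Bits 011 -> C
Bits 011 -> C


Decoded message: GCGAHCCC


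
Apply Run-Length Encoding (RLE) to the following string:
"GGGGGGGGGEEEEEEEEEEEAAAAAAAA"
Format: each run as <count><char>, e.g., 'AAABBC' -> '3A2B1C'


Scanning runs left to right:
  i=0: run of 'G' x 9 -> '9G'
  i=9: run of 'E' x 11 -> '11E'
  i=20: run of 'A' x 8 -> '8A'

RLE = 9G11E8A


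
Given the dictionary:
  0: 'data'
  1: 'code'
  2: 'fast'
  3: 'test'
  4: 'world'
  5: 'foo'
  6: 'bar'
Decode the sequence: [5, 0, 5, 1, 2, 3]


Look up each index in the dictionary:
  5 -> 'foo'
  0 -> 'data'
  5 -> 'foo'
  1 -> 'code'
  2 -> 'fast'
  3 -> 'test'

Decoded: "foo data foo code fast test"


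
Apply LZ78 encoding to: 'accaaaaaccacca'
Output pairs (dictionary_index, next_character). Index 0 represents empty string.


LZ78 encoding steps:
Dictionary: {0: ''}
Step 1: w='' (idx 0), next='a' -> output (0, 'a'), add 'a' as idx 1
Step 2: w='' (idx 0), next='c' -> output (0, 'c'), add 'c' as idx 2
Step 3: w='c' (idx 2), next='a' -> output (2, 'a'), add 'ca' as idx 3
Step 4: w='a' (idx 1), next='a' -> output (1, 'a'), add 'aa' as idx 4
Step 5: w='aa' (idx 4), next='c' -> output (4, 'c'), add 'aac' as idx 5
Step 6: w='ca' (idx 3), next='c' -> output (3, 'c'), add 'cac' as idx 6
Step 7: w='ca' (idx 3), end of input -> output (3, '')


Encoded: [(0, 'a'), (0, 'c'), (2, 'a'), (1, 'a'), (4, 'c'), (3, 'c'), (3, '')]


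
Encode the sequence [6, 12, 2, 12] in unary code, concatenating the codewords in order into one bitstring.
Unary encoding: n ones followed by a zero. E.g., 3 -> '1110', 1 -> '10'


Encode each number as n ones followed by a terminating 0:
  6 -> 1111110 (7 bits)
  12 -> 1111111111110 (13 bits)
  2 -> 110 (3 bits)
  12 -> 1111111111110 (13 bits)
Total length = 7 + 13 + 3 + 13 = 36 bits.

Unary([6, 12, 2, 12]) = 111111011111111111101101111111111110 (36 bits)


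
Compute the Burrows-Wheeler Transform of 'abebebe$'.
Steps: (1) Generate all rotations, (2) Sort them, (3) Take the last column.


Rotations (sorted):
  0: $abebebe -> last char: e
  1: abebebe$ -> last char: $
  2: be$abebe -> last char: e
  3: bebe$abe -> last char: e
  4: bebebe$a -> last char: a
  5: e$abebeb -> last char: b
  6: ebe$abeb -> last char: b
  7: ebebe$ab -> last char: b


BWT = e$eeabbb


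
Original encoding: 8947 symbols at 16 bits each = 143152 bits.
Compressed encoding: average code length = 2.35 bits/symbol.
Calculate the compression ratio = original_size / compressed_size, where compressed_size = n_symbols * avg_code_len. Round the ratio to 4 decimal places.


original_size = n_symbols * orig_bits = 8947 * 16 = 143152 bits
compressed_size = n_symbols * avg_code_len = 8947 * 2.35 = 21025.45 bits
ratio = original_size / compressed_size = 143152 / 21025.45 = 6.8085

Compression ratio = 6.8085


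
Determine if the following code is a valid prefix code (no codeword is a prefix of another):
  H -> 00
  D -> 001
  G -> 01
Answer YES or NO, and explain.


Checking each pair (does one codeword prefix another?):
  H='00' vs D='001': prefix -- VIOLATION

NO -- this is NOT a valid prefix code. H (00) is a prefix of D (001).


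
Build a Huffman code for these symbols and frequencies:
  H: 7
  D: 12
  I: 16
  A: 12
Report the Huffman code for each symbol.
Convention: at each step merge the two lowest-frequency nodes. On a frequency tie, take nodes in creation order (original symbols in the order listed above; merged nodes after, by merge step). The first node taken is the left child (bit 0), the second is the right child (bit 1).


Huffman tree construction:
Step 1: Merge H(7) + D(12) = 19
Step 2: Merge A(12) + I(16) = 28
Step 3: Merge (H+D)(19) + (A+I)(28) = 47
Read each symbol's code off the tree from the root (left child = 0, right child = 1).

Codes:
  H: 00 (length 2)
  D: 01 (length 2)
  I: 11 (length 2)
  A: 10 (length 2)
Average code length: 94/47 = 2.0000 bits/symbol


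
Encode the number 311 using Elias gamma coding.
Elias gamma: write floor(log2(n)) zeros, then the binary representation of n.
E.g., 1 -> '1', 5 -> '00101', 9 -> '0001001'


num_bits = floor(log2(311)) + 1 = 9
leading_zeros = num_bits - 1 = 8
binary(311) = 100110111

Elias gamma(311) = '00000000' + '100110111' = 00000000100110111 (17 bits)


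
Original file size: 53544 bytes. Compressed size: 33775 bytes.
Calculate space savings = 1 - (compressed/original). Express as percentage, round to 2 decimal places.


ratio = compressed/original = 33775/53544 = 0.63079
savings = 1 - ratio = 1 - 0.63079 = 0.36921
as a percentage: 0.36921 * 100 = 36.92%

Space savings = 1 - 33775/53544 = 36.92%


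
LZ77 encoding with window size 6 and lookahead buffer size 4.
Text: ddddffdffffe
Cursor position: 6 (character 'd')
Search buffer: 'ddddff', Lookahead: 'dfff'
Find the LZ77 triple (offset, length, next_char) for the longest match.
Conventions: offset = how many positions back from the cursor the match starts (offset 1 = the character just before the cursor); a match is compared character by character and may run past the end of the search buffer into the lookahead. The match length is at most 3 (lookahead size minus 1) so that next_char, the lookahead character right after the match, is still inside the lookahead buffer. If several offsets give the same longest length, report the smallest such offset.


Try each offset into the search buffer:
  offset=1 (pos 5, char 'f'): match length 0
  offset=2 (pos 4, char 'f'): match length 0
  offset=3 (pos 3, char 'd'): match length 3
  offset=4 (pos 2, char 'd'): match length 1
  offset=5 (pos 1, char 'd'): match length 1
  offset=6 (pos 0, char 'd'): match length 1
Longest match has length 3 at offset 3.
next_char = character at position 6 + 3 = 9 -> 'f'

Best match: offset=3, length=3 (matching 'dff' starting at position 3)
LZ77 triple: (3, 3, 'f')


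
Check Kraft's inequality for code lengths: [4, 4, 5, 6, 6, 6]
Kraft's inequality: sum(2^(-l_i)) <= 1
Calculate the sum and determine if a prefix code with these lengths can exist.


Sum = 2^(-4) + 2^(-4) + 2^(-5) + 2^(-6) + 2^(-6) + 2^(-6)
    = 0.0625 + 0.0625 + 0.03125 + 0.015625 + 0.015625 + 0.015625
    = 13/64 = 0.203125
Since 0.203125 <= 1, Kraft's inequality IS satisfied.
A prefix code with these lengths CAN exist.

Kraft sum = 0.203125. Satisfied.


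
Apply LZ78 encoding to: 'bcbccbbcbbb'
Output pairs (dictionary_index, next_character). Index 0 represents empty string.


LZ78 encoding steps:
Dictionary: {0: ''}
Step 1: w='' (idx 0), next='b' -> output (0, 'b'), add 'b' as idx 1
Step 2: w='' (idx 0), next='c' -> output (0, 'c'), add 'c' as idx 2
Step 3: w='b' (idx 1), next='c' -> output (1, 'c'), add 'bc' as idx 3
Step 4: w='c' (idx 2), next='b' -> output (2, 'b'), add 'cb' as idx 4
Step 5: w='bc' (idx 3), next='b' -> output (3, 'b'), add 'bcb' as idx 5
Step 6: w='b' (idx 1), next='b' -> output (1, 'b'), add 'bb' as idx 6


Encoded: [(0, 'b'), (0, 'c'), (1, 'c'), (2, 'b'), (3, 'b'), (1, 'b')]


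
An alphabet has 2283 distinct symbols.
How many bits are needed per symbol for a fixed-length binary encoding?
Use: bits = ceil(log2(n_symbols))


log2(2283) = 11.1567
Bracket: 2^11 = 2048 < 2283 <= 2^12 = 4096
So ceil(log2(2283)) = 12

bits = ceil(log2(2283)) = ceil(11.1567) = 12 bits


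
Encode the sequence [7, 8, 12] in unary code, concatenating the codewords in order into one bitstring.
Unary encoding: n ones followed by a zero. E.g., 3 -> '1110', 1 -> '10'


Encode each number as n ones followed by a terminating 0:
  7 -> 11111110 (8 bits)
  8 -> 111111110 (9 bits)
  12 -> 1111111111110 (13 bits)
Total length = 8 + 9 + 13 = 30 bits.

Unary([7, 8, 12]) = 111111101111111101111111111110 (30 bits)


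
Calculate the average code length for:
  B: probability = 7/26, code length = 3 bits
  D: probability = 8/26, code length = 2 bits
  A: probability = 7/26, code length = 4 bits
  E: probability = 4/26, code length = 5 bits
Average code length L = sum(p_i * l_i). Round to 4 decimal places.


Weighted contributions p_i * l_i:
  B: (7/26) * 3 = 21/26
  D: (8/26) * 2 = 16/26
  A: (7/26) * 4 = 28/26
  E: (4/26) * 5 = 20/26
Sum = (21 + 16 + 28 + 20)/26 = 85/26

L = 85/26 = 3.2692 bits/symbol


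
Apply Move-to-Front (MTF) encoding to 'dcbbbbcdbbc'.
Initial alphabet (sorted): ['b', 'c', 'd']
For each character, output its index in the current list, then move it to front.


MTF encoding:
'd': index 2 in ['b', 'c', 'd'] -> ['d', 'b', 'c']
'c': index 2 in ['d', 'b', 'c'] -> ['c', 'd', 'b']
'b': index 2 in ['c', 'd', 'b'] -> ['b', 'c', 'd']
'b': index 0 in ['b', 'c', 'd'] -> ['b', 'c', 'd']
'b': index 0 in ['b', 'c', 'd'] -> ['b', 'c', 'd']
'b': index 0 in ['b', 'c', 'd'] -> ['b', 'c', 'd']
'c': index 1 in ['b', 'c', 'd'] -> ['c', 'b', 'd']
'd': index 2 in ['c', 'b', 'd'] -> ['d', 'c', 'b']
'b': index 2 in ['d', 'c', 'b'] -> ['b', 'd', 'c']
'b': index 0 in ['b', 'd', 'c'] -> ['b', 'd', 'c']
'c': index 2 in ['b', 'd', 'c'] -> ['c', 'b', 'd']


Output: [2, 2, 2, 0, 0, 0, 1, 2, 2, 0, 2]


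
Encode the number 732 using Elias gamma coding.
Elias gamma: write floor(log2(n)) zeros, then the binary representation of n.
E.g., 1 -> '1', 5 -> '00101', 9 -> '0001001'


num_bits = floor(log2(732)) + 1 = 10
leading_zeros = num_bits - 1 = 9
binary(732) = 1011011100

Elias gamma(732) = '000000000' + '1011011100' = 0000000001011011100 (19 bits)


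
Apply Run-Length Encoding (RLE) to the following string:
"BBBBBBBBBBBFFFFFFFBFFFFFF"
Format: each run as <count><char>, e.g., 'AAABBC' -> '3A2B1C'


Scanning runs left to right:
  i=0: run of 'B' x 11 -> '11B'
  i=11: run of 'F' x 7 -> '7F'
  i=18: run of 'B' x 1 -> '1B'
  i=19: run of 'F' x 6 -> '6F'

RLE = 11B7F1B6F


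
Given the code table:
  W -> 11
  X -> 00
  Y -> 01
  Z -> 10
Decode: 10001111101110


Decoding:
10 -> Z
00 -> X
11 -> W
11 -> W
10 -> Z
11 -> W
10 -> Z


Result: ZXWWZWZ


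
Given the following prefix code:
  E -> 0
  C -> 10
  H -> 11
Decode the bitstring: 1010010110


Decoding step by step:
Bits 10 -> C
Bits 10 -> C
Bits 0 -> E
Bits 10 -> C
Bits 11 -> H
Bits 0 -> E


Decoded message: CCECHE


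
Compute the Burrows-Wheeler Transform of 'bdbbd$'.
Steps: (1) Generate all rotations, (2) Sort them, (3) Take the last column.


Rotations (sorted):
  0: $bdbbd -> last char: d
  1: bbd$bd -> last char: d
  2: bd$bdb -> last char: b
  3: bdbbd$ -> last char: $
  4: d$bdbb -> last char: b
  5: dbbd$b -> last char: b


BWT = ddb$bb


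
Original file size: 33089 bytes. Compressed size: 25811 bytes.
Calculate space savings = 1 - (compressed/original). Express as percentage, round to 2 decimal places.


ratio = compressed/original = 25811/33089 = 0.780048
savings = 1 - ratio = 1 - 0.780048 = 0.219952
as a percentage: 0.219952 * 100 = 22.0%

Space savings = 1 - 25811/33089 = 22.0%


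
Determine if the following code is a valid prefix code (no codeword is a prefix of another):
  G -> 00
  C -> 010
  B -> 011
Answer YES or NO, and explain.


Checking each pair (does one codeword prefix another?):
  G='00' vs C='010': no prefix
  G='00' vs B='011': no prefix
  C='010' vs G='00': no prefix
  C='010' vs B='011': no prefix
  B='011' vs G='00': no prefix
  B='011' vs C='010': no prefix
No violation found over all pairs.

YES -- this is a valid prefix code. No codeword is a prefix of any other codeword.


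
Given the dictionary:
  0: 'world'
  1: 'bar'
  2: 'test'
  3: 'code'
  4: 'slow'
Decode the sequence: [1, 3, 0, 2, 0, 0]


Look up each index in the dictionary:
  1 -> 'bar'
  3 -> 'code'
  0 -> 'world'
  2 -> 'test'
  0 -> 'world'
  0 -> 'world'

Decoded: "bar code world test world world"


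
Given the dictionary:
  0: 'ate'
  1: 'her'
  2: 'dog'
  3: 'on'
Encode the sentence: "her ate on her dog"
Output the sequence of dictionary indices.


Look up each word in the dictionary:
  'her' -> 1
  'ate' -> 0
  'on' -> 3
  'her' -> 1
  'dog' -> 2

Encoded: [1, 0, 3, 1, 2]


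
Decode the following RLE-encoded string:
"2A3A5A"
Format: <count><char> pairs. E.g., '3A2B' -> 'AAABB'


Expanding each <count><char> pair:
  2A -> 'AA'
  3A -> 'AAA'
  5A -> 'AAAAA'

Decoded = AAAAAAAAAA


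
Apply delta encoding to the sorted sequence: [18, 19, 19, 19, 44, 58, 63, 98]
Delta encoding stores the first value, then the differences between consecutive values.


First value: 18
Deltas:
  19 - 18 = 1
  19 - 19 = 0
  19 - 19 = 0
  44 - 19 = 25
  58 - 44 = 14
  63 - 58 = 5
  98 - 63 = 35


Delta encoded: [18, 1, 0, 0, 25, 14, 5, 35]


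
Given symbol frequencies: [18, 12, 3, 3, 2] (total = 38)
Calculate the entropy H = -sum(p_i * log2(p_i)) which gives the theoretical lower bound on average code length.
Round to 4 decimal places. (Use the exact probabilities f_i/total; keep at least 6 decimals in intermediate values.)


Per-symbol terms -p_i * log2(p_i) with p_i = f_i/38:
  p = 18/38 = 0.473684: log2(p) = -1.078003, -p*log2(p) = 0.510633
  p = 12/38 = 0.315789: log2(p) = -1.662965, -p*log2(p) = 0.525147
  p = 3/38 = 0.078947: log2(p) = -3.662965, -p*log2(p) = 0.289181
  p = 3/38 = 0.078947: log2(p) = -3.662965, -p*log2(p) = 0.289181
  p = 2/38 = 0.052632: log2(p) = -4.247928, -p*log2(p) = 0.223575
H = 0.510633 + 0.525147 + 0.289181 + 0.289181 + 0.223575 = 1.837717

H = 1.8377 bits/symbol


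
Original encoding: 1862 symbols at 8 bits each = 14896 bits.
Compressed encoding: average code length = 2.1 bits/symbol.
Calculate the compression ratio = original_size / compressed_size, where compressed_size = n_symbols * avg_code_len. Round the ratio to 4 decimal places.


original_size = n_symbols * orig_bits = 1862 * 8 = 14896 bits
compressed_size = n_symbols * avg_code_len = 1862 * 2.1 = 3910.2 bits
ratio = original_size / compressed_size = 14896 / 3910.2 = 3.8095

Compression ratio = 3.8095


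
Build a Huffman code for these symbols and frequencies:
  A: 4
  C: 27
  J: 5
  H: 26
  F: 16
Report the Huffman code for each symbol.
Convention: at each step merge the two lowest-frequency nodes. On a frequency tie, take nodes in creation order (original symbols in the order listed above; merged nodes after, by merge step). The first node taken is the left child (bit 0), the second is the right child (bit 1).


Huffman tree construction:
Step 1: Merge A(4) + J(5) = 9
Step 2: Merge (A+J)(9) + F(16) = 25
Step 3: Merge ((A+J)+F)(25) + H(26) = 51
Step 4: Merge C(27) + (((A+J)+F)+H)(51) = 78
Read each symbol's code off the tree from the root (left child = 0, right child = 1).

Codes:
  A: 1000 (length 4)
  C: 0 (length 1)
  J: 1001 (length 4)
  H: 11 (length 2)
  F: 101 (length 3)
Average code length: 163/78 = 2.0897 bits/symbol


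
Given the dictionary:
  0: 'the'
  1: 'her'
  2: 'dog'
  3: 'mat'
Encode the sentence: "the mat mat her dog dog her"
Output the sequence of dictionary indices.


Look up each word in the dictionary:
  'the' -> 0
  'mat' -> 3
  'mat' -> 3
  'her' -> 1
  'dog' -> 2
  'dog' -> 2
  'her' -> 1

Encoded: [0, 3, 3, 1, 2, 2, 1]


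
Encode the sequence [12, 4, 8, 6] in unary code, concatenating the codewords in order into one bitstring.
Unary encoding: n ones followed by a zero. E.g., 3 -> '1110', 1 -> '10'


Encode each number as n ones followed by a terminating 0:
  12 -> 1111111111110 (13 bits)
  4 -> 11110 (5 bits)
  8 -> 111111110 (9 bits)
  6 -> 1111110 (7 bits)
Total length = 13 + 5 + 9 + 7 = 34 bits.

Unary([12, 4, 8, 6]) = 1111111111110111101111111101111110 (34 bits)


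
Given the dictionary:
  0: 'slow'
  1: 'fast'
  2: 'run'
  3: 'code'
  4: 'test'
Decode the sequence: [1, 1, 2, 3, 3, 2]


Look up each index in the dictionary:
  1 -> 'fast'
  1 -> 'fast'
  2 -> 'run'
  3 -> 'code'
  3 -> 'code'
  2 -> 'run'

Decoded: "fast fast run code code run"


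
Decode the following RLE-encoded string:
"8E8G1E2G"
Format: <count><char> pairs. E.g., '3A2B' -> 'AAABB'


Expanding each <count><char> pair:
  8E -> 'EEEEEEEE'
  8G -> 'GGGGGGGG'
  1E -> 'E'
  2G -> 'GG'

Decoded = EEEEEEEEGGGGGGGGEGG


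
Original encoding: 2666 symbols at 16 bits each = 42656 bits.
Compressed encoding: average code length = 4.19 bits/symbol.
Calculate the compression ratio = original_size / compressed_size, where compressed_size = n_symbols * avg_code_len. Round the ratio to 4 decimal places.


original_size = n_symbols * orig_bits = 2666 * 16 = 42656 bits
compressed_size = n_symbols * avg_code_len = 2666 * 4.19 = 11170.54 bits
ratio = original_size / compressed_size = 42656 / 11170.54 = 3.8186

Compression ratio = 3.8186


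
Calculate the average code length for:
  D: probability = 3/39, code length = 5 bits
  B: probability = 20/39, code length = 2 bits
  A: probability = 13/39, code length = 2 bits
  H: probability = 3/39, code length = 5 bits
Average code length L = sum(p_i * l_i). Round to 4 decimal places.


Weighted contributions p_i * l_i:
  D: (3/39) * 5 = 15/39
  B: (20/39) * 2 = 40/39
  A: (13/39) * 2 = 26/39
  H: (3/39) * 5 = 15/39
Sum = (15 + 40 + 26 + 15)/39 = 96/39

L = 96/39 = 2.4615 bits/symbol


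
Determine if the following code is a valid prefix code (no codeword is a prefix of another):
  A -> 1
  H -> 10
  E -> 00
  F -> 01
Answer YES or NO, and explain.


Checking each pair (does one codeword prefix another?):
  A='1' vs H='10': prefix -- VIOLATION

NO -- this is NOT a valid prefix code. A (1) is a prefix of H (10).


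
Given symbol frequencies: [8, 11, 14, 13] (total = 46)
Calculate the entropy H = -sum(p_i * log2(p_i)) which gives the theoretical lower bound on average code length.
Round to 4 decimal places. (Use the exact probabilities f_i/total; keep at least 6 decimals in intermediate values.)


Per-symbol terms -p_i * log2(p_i) with p_i = f_i/46:
  p = 8/46 = 0.173913: log2(p) = -2.523562, -p*log2(p) = 0.438880
  p = 11/46 = 0.239130: log2(p) = -2.064130, -p*log2(p) = 0.493596
  p = 14/46 = 0.304348: log2(p) = -1.716207, -p*log2(p) = 0.522324
  p = 13/46 = 0.282609: log2(p) = -1.823122, -p*log2(p) = 0.515230
H = 0.438880 + 0.493596 + 0.522324 + 0.515230 = 1.970030

H = 1.97 bits/symbol


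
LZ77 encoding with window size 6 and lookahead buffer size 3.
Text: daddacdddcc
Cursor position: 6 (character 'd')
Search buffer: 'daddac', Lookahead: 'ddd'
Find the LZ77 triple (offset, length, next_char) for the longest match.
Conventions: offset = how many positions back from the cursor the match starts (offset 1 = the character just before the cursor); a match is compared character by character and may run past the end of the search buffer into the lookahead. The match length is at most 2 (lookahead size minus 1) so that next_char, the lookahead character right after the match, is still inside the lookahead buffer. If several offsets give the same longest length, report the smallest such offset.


Try each offset into the search buffer:
  offset=1 (pos 5, char 'c'): match length 0
  offset=2 (pos 4, char 'a'): match length 0
  offset=3 (pos 3, char 'd'): match length 1
  offset=4 (pos 2, char 'd'): match length 2
  offset=5 (pos 1, char 'a'): match length 0
  offset=6 (pos 0, char 'd'): match length 1
Longest match has length 2 at offset 4.
next_char = character at position 6 + 2 = 8 -> 'd'

Best match: offset=4, length=2 (matching 'dd' starting at position 2)
LZ77 triple: (4, 2, 'd')


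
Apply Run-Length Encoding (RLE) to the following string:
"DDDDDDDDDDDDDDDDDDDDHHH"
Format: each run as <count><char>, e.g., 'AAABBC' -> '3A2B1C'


Scanning runs left to right:
  i=0: run of 'D' x 20 -> '20D'
  i=20: run of 'H' x 3 -> '3H'

RLE = 20D3H


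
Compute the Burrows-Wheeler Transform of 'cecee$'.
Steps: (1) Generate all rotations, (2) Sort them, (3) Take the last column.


Rotations (sorted):
  0: $cecee -> last char: e
  1: cecee$ -> last char: $
  2: cee$ce -> last char: e
  3: e$cece -> last char: e
  4: ecee$c -> last char: c
  5: ee$cec -> last char: c


BWT = e$eecc


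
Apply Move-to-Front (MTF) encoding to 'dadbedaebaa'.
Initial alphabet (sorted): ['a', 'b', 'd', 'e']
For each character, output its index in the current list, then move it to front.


MTF encoding:
'd': index 2 in ['a', 'b', 'd', 'e'] -> ['d', 'a', 'b', 'e']
'a': index 1 in ['d', 'a', 'b', 'e'] -> ['a', 'd', 'b', 'e']
'd': index 1 in ['a', 'd', 'b', 'e'] -> ['d', 'a', 'b', 'e']
'b': index 2 in ['d', 'a', 'b', 'e'] -> ['b', 'd', 'a', 'e']
'e': index 3 in ['b', 'd', 'a', 'e'] -> ['e', 'b', 'd', 'a']
'd': index 2 in ['e', 'b', 'd', 'a'] -> ['d', 'e', 'b', 'a']
'a': index 3 in ['d', 'e', 'b', 'a'] -> ['a', 'd', 'e', 'b']
'e': index 2 in ['a', 'd', 'e', 'b'] -> ['e', 'a', 'd', 'b']
'b': index 3 in ['e', 'a', 'd', 'b'] -> ['b', 'e', 'a', 'd']
'a': index 2 in ['b', 'e', 'a', 'd'] -> ['a', 'b', 'e', 'd']
'a': index 0 in ['a', 'b', 'e', 'd'] -> ['a', 'b', 'e', 'd']


Output: [2, 1, 1, 2, 3, 2, 3, 2, 3, 2, 0]


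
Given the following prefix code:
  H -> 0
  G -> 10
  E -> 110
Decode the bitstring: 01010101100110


Decoding step by step:
Bits 0 -> H
Bits 10 -> G
Bits 10 -> G
Bits 10 -> G
Bits 110 -> E
Bits 0 -> H
Bits 110 -> E


Decoded message: HGGGEHE


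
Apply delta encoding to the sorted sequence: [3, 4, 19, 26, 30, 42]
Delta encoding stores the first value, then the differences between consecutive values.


First value: 3
Deltas:
  4 - 3 = 1
  19 - 4 = 15
  26 - 19 = 7
  30 - 26 = 4
  42 - 30 = 12


Delta encoded: [3, 1, 15, 7, 4, 12]


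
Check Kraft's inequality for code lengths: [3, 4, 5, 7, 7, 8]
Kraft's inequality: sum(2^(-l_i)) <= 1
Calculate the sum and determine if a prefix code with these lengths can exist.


Sum = 2^(-3) + 2^(-4) + 2^(-5) + 2^(-7) + 2^(-7) + 2^(-8)
    = 0.125 + 0.0625 + 0.03125 + 0.0078125 + 0.0078125 + 0.00390625
    = 61/256 = 0.23828125
Since 0.23828125 <= 1, Kraft's inequality IS satisfied.
A prefix code with these lengths CAN exist.

Kraft sum = 0.23828125. Satisfied.


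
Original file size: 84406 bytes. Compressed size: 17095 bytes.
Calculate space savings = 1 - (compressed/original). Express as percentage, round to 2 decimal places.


ratio = compressed/original = 17095/84406 = 0.202533
savings = 1 - ratio = 1 - 0.202533 = 0.797467
as a percentage: 0.797467 * 100 = 79.75%

Space savings = 1 - 17095/84406 = 79.75%


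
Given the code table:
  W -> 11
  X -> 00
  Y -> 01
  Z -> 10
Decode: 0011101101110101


Decoding:
00 -> X
11 -> W
10 -> Z
11 -> W
01 -> Y
11 -> W
01 -> Y
01 -> Y


Result: XWZWYWYY


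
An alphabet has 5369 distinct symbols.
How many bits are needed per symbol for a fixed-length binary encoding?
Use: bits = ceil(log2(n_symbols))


log2(5369) = 12.3904
Bracket: 2^12 = 4096 < 5369 <= 2^13 = 8192
So ceil(log2(5369)) = 13

bits = ceil(log2(5369)) = ceil(12.3904) = 13 bits


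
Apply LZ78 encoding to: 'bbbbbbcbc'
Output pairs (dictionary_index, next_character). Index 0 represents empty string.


LZ78 encoding steps:
Dictionary: {0: ''}
Step 1: w='' (idx 0), next='b' -> output (0, 'b'), add 'b' as idx 1
Step 2: w='b' (idx 1), next='b' -> output (1, 'b'), add 'bb' as idx 2
Step 3: w='bb' (idx 2), next='b' -> output (2, 'b'), add 'bbb' as idx 3
Step 4: w='' (idx 0), next='c' -> output (0, 'c'), add 'c' as idx 4
Step 5: w='b' (idx 1), next='c' -> output (1, 'c'), add 'bc' as idx 5


Encoded: [(0, 'b'), (1, 'b'), (2, 'b'), (0, 'c'), (1, 'c')]


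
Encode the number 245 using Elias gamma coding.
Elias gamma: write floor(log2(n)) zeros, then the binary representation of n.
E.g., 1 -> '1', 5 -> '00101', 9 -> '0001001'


num_bits = floor(log2(245)) + 1 = 8
leading_zeros = num_bits - 1 = 7
binary(245) = 11110101

Elias gamma(245) = '0000000' + '11110101' = 000000011110101 (15 bits)


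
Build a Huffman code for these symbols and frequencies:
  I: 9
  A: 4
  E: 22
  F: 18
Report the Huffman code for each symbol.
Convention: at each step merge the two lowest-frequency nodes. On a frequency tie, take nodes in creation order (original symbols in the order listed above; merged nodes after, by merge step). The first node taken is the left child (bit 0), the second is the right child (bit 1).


Huffman tree construction:
Step 1: Merge A(4) + I(9) = 13
Step 2: Merge (A+I)(13) + F(18) = 31
Step 3: Merge E(22) + ((A+I)+F)(31) = 53
Read each symbol's code off the tree from the root (left child = 0, right child = 1).

Codes:
  I: 101 (length 3)
  A: 100 (length 3)
  E: 0 (length 1)
  F: 11 (length 2)
Average code length: 97/53 = 1.8302 bits/symbol


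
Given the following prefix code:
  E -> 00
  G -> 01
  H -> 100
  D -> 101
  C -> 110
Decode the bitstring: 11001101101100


Decoding step by step:
Bits 110 -> C
Bits 01 -> G
Bits 101 -> D
Bits 101 -> D
Bits 100 -> H


Decoded message: CGDDH


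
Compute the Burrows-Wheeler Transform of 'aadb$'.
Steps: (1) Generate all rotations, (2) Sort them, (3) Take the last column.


Rotations (sorted):
  0: $aadb -> last char: b
  1: aadb$ -> last char: $
  2: adb$a -> last char: a
  3: b$aad -> last char: d
  4: db$aa -> last char: a


BWT = b$ada


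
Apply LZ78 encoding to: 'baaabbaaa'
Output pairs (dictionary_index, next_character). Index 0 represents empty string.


LZ78 encoding steps:
Dictionary: {0: ''}
Step 1: w='' (idx 0), next='b' -> output (0, 'b'), add 'b' as idx 1
Step 2: w='' (idx 0), next='a' -> output (0, 'a'), add 'a' as idx 2
Step 3: w='a' (idx 2), next='a' -> output (2, 'a'), add 'aa' as idx 3
Step 4: w='b' (idx 1), next='b' -> output (1, 'b'), add 'bb' as idx 4
Step 5: w='aa' (idx 3), next='a' -> output (3, 'a'), add 'aaa' as idx 5


Encoded: [(0, 'b'), (0, 'a'), (2, 'a'), (1, 'b'), (3, 'a')]


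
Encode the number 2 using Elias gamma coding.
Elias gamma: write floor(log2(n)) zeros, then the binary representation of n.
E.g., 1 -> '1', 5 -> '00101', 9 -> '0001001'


num_bits = floor(log2(2)) + 1 = 2
leading_zeros = num_bits - 1 = 1
binary(2) = 10

Elias gamma(2) = '0' + '10' = 010 (3 bits)


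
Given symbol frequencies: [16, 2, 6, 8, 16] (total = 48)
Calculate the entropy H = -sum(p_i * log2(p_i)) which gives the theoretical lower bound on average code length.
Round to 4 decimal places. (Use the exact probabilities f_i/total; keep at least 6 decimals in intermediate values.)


Per-symbol terms -p_i * log2(p_i) with p_i = f_i/48:
  p = 16/48 = 0.333333: log2(p) = -1.584963, -p*log2(p) = 0.528321
  p = 2/48 = 0.041667: log2(p) = -4.584963, -p*log2(p) = 0.191040
  p = 6/48 = 0.125000: log2(p) = -3.000000, -p*log2(p) = 0.375000
  p = 8/48 = 0.166667: log2(p) = -2.584963, -p*log2(p) = 0.430827
  p = 16/48 = 0.333333: log2(p) = -1.584963, -p*log2(p) = 0.528321
H = 0.528321 + 0.191040 + 0.375000 + 0.430827 + 0.528321 = 2.053509

H = 2.0535 bits/symbol


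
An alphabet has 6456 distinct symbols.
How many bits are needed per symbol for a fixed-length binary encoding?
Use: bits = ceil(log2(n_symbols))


log2(6456) = 12.6564
Bracket: 2^12 = 4096 < 6456 <= 2^13 = 8192
So ceil(log2(6456)) = 13

bits = ceil(log2(6456)) = ceil(12.6564) = 13 bits


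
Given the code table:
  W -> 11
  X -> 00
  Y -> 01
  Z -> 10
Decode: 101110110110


Decoding:
10 -> Z
11 -> W
10 -> Z
11 -> W
01 -> Y
10 -> Z


Result: ZWZWYZ


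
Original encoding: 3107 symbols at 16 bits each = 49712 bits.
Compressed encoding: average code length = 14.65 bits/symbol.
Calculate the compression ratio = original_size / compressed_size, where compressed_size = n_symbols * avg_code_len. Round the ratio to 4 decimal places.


original_size = n_symbols * orig_bits = 3107 * 16 = 49712 bits
compressed_size = n_symbols * avg_code_len = 3107 * 14.65 = 45517.55 bits
ratio = original_size / compressed_size = 49712 / 45517.55 = 1.0922

Compression ratio = 1.0922


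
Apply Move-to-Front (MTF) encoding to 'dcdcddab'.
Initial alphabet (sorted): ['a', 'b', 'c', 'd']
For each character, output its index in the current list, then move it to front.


MTF encoding:
'd': index 3 in ['a', 'b', 'c', 'd'] -> ['d', 'a', 'b', 'c']
'c': index 3 in ['d', 'a', 'b', 'c'] -> ['c', 'd', 'a', 'b']
'd': index 1 in ['c', 'd', 'a', 'b'] -> ['d', 'c', 'a', 'b']
'c': index 1 in ['d', 'c', 'a', 'b'] -> ['c', 'd', 'a', 'b']
'd': index 1 in ['c', 'd', 'a', 'b'] -> ['d', 'c', 'a', 'b']
'd': index 0 in ['d', 'c', 'a', 'b'] -> ['d', 'c', 'a', 'b']
'a': index 2 in ['d', 'c', 'a', 'b'] -> ['a', 'd', 'c', 'b']
'b': index 3 in ['a', 'd', 'c', 'b'] -> ['b', 'a', 'd', 'c']


Output: [3, 3, 1, 1, 1, 0, 2, 3]


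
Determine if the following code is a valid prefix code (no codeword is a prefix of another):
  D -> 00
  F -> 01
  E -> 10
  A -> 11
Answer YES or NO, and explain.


Checking each pair (does one codeword prefix another?):
  D='00' vs F='01': no prefix
  D='00' vs E='10': no prefix
  D='00' vs A='11': no prefix
  F='01' vs D='00': no prefix
  F='01' vs E='10': no prefix
  F='01' vs A='11': no prefix
  E='10' vs D='00': no prefix
  E='10' vs F='01': no prefix
  E='10' vs A='11': no prefix
  A='11' vs D='00': no prefix
  A='11' vs F='01': no prefix
  A='11' vs E='10': no prefix
No violation found over all pairs.

YES -- this is a valid prefix code. No codeword is a prefix of any other codeword.


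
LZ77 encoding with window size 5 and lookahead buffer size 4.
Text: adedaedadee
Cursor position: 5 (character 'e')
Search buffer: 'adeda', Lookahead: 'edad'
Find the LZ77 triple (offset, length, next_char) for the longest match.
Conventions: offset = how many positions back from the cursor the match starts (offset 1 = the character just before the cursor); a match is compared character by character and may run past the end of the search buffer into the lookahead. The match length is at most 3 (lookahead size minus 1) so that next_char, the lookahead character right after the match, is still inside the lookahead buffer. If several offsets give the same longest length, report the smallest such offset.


Try each offset into the search buffer:
  offset=1 (pos 4, char 'a'): match length 0
  offset=2 (pos 3, char 'd'): match length 0
  offset=3 (pos 2, char 'e'): match length 3
  offset=4 (pos 1, char 'd'): match length 0
  offset=5 (pos 0, char 'a'): match length 0
Longest match has length 3 at offset 3.
next_char = character at position 5 + 3 = 8 -> 'd'

Best match: offset=3, length=3 (matching 'eda' starting at position 2)
LZ77 triple: (3, 3, 'd')


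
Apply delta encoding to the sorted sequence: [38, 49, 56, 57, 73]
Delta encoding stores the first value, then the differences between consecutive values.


First value: 38
Deltas:
  49 - 38 = 11
  56 - 49 = 7
  57 - 56 = 1
  73 - 57 = 16


Delta encoded: [38, 11, 7, 1, 16]


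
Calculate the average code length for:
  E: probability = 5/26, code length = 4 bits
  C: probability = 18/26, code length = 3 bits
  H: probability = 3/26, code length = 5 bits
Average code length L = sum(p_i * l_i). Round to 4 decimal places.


Weighted contributions p_i * l_i:
  E: (5/26) * 4 = 20/26
  C: (18/26) * 3 = 54/26
  H: (3/26) * 5 = 15/26
Sum = (20 + 54 + 15)/26 = 89/26

L = 89/26 = 3.4231 bits/symbol


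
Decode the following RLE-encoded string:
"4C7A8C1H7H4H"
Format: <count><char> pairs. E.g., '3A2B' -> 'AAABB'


Expanding each <count><char> pair:
  4C -> 'CCCC'
  7A -> 'AAAAAAA'
  8C -> 'CCCCCCCC'
  1H -> 'H'
  7H -> 'HHHHHHH'
  4H -> 'HHHH'

Decoded = CCCCAAAAAAACCCCCCCCHHHHHHHHHHHH


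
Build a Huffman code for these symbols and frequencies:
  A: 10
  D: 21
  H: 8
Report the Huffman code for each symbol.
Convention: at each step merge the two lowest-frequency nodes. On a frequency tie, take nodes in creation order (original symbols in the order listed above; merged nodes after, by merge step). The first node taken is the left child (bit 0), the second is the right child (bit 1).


Huffman tree construction:
Step 1: Merge H(8) + A(10) = 18
Step 2: Merge (H+A)(18) + D(21) = 39
Read each symbol's code off the tree from the root (left child = 0, right child = 1).

Codes:
  A: 01 (length 2)
  D: 1 (length 1)
  H: 00 (length 2)
Average code length: 57/39 = 1.4615 bits/symbol


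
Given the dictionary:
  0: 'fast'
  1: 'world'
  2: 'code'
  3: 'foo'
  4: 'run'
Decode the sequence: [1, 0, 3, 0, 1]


Look up each index in the dictionary:
  1 -> 'world'
  0 -> 'fast'
  3 -> 'foo'
  0 -> 'fast'
  1 -> 'world'

Decoded: "world fast foo fast world"


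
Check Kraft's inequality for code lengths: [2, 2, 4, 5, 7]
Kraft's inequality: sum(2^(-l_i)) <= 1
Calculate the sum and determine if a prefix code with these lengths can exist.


Sum = 2^(-2) + 2^(-2) + 2^(-4) + 2^(-5) + 2^(-7)
    = 0.25 + 0.25 + 0.0625 + 0.03125 + 0.0078125
    = 77/128 = 0.6015625
Since 0.6015625 <= 1, Kraft's inequality IS satisfied.
A prefix code with these lengths CAN exist.

Kraft sum = 0.6015625. Satisfied.


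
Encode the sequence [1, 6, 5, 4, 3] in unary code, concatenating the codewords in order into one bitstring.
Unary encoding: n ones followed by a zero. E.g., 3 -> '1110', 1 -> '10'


Encode each number as n ones followed by a terminating 0:
  1 -> 10 (2 bits)
  6 -> 1111110 (7 bits)
  5 -> 111110 (6 bits)
  4 -> 11110 (5 bits)
  3 -> 1110 (4 bits)
Total length = 2 + 7 + 6 + 5 + 4 = 24 bits.

Unary([1, 6, 5, 4, 3]) = 101111110111110111101110 (24 bits)


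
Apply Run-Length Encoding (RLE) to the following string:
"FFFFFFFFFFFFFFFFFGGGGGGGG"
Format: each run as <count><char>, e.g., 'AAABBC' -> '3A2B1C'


Scanning runs left to right:
  i=0: run of 'F' x 17 -> '17F'
  i=17: run of 'G' x 8 -> '8G'

RLE = 17F8G


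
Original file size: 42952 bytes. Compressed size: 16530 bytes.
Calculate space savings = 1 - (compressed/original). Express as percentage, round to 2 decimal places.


ratio = compressed/original = 16530/42952 = 0.384848
savings = 1 - ratio = 1 - 0.384848 = 0.615152
as a percentage: 0.615152 * 100 = 61.52%

Space savings = 1 - 16530/42952 = 61.52%


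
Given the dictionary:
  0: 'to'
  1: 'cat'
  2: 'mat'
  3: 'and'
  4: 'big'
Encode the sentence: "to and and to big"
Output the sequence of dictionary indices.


Look up each word in the dictionary:
  'to' -> 0
  'and' -> 3
  'and' -> 3
  'to' -> 0
  'big' -> 4

Encoded: [0, 3, 3, 0, 4]


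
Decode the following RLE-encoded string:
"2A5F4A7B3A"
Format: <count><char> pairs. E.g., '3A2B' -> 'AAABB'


Expanding each <count><char> pair:
  2A -> 'AA'
  5F -> 'FFFFF'
  4A -> 'AAAA'
  7B -> 'BBBBBBB'
  3A -> 'AAA'

Decoded = AAFFFFFAAAABBBBBBBAAA


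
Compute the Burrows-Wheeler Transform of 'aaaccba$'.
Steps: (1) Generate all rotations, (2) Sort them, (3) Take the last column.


Rotations (sorted):
  0: $aaaccba -> last char: a
  1: a$aaaccb -> last char: b
  2: aaaccba$ -> last char: $
  3: aaccba$a -> last char: a
  4: accba$aa -> last char: a
  5: ba$aaacc -> last char: c
  6: cba$aaac -> last char: c
  7: ccba$aaa -> last char: a


BWT = ab$aacca


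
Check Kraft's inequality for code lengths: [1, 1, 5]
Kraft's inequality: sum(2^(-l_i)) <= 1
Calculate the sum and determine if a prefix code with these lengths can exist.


Sum = 2^(-1) + 2^(-1) + 2^(-5)
    = 0.5 + 0.5 + 0.03125
    = 33/32 = 1.03125
Since 1.03125 > 1, Kraft's inequality is NOT satisfied.
A prefix code with these lengths CANNOT exist.

Kraft sum = 1.03125. Not satisfied.


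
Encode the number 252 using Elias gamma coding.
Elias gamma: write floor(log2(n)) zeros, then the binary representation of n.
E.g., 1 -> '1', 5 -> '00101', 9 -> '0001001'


num_bits = floor(log2(252)) + 1 = 8
leading_zeros = num_bits - 1 = 7
binary(252) = 11111100

Elias gamma(252) = '0000000' + '11111100' = 000000011111100 (15 bits)


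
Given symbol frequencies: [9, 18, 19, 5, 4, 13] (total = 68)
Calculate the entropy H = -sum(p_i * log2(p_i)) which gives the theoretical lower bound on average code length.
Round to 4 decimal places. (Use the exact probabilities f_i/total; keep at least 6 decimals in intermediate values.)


Per-symbol terms -p_i * log2(p_i) with p_i = f_i/68:
  p = 9/68 = 0.132353: log2(p) = -2.917538, -p*log2(p) = 0.386145
  p = 18/68 = 0.264706: log2(p) = -1.917538, -p*log2(p) = 0.507584
  p = 19/68 = 0.279412: log2(p) = -1.839535, -p*log2(p) = 0.513988
  p = 5/68 = 0.073529: log2(p) = -3.765535, -p*log2(p) = 0.276878
  p = 4/68 = 0.058824: log2(p) = -4.087463, -p*log2(p) = 0.240439
  p = 13/68 = 0.191176: log2(p) = -2.387023, -p*log2(p) = 0.456343
H = 0.386145 + 0.507584 + 0.513988 + 0.276878 + 0.240439 + 0.456343 = 2.381377

H = 2.3814 bits/symbol
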